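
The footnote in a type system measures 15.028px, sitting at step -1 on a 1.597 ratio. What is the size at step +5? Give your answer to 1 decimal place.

The gap is 5 − (-1) = 6 steps, so the factor is 1.597^6.
15.028 × 1.597⁶ = 15.028 × 16.58935 ≈ 249.305

249.3px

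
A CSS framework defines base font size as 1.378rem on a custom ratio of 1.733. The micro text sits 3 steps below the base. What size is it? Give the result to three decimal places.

1.378 ÷ 1.733³ = 1.378 ÷ 5.20470 ≈ 0.265

0.265rem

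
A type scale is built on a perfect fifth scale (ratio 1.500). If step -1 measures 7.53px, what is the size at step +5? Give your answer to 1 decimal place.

85.8px

7.53 × 1.500⁶ = 7.53 × 11.39062 ≈ 85.771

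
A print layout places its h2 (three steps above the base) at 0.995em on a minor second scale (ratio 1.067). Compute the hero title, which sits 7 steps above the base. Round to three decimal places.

1.290em

0.995 × 1.067⁴ = 0.995 × 1.29616 ≈ 1.290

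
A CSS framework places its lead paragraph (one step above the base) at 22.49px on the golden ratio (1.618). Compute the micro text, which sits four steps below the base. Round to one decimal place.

2.0px

Moving from step +1 to step -4 is 5 steps down, so divide by r⁵.
22.49 ÷ 1.618⁵ = 22.49 ÷ 11.08901 ≈ 2.028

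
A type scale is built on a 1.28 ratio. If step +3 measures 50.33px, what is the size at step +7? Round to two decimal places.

Moving from step +3 to step +7 is 4 steps up, so multiply by r⁴.
50.33 × 1.28⁴ = 50.33 × 2.68435 ≈ 135.104

135.10px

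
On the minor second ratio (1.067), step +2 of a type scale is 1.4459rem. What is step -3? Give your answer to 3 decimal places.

Moving from step +2 to step -3 is 5 steps down, so divide by r⁵.
1.4459 ÷ 1.067⁵ = 1.4459 ÷ 1.38300 ≈ 1.045

1.045rem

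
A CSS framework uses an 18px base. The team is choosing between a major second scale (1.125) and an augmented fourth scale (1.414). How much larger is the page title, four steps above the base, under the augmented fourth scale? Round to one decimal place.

43.1px

Major second: 18.0 × 1.125⁴ = 28.833px
Augmented fourth: 18.0 × 1.414⁴ = 71.957px
Difference: 71.957 − 28.833 = 43.124px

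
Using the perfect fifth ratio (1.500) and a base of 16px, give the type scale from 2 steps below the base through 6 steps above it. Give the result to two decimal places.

Step -2: 16.0 ÷ 1.500² = 7.11
Step -1: 16.0 ÷ 1.500 = 10.67
Step 0: 16px
Step 1: 16.0 × 1.500 = 24.00
Step 2: 16.0 × 1.500² = 36.00
Step 3: 16.0 × 1.500³ = 54.00
Step 4: 16.0 × 1.500⁴ = 81.00
Step 5: 16.0 × 1.500⁵ = 121.50
Step 6: 16.0 × 1.500⁶ = 182.25

7.11px, 10.67px, 16.00px, 24.00px, 36.00px, 54.00px, 81.00px, 121.50px, 182.25px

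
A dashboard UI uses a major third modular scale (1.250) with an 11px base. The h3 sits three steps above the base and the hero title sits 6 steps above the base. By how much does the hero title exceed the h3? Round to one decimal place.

Step 3: 11.0 × 1.250³ = 21.484px
Step 6: 11.0 × 1.250⁶ = 41.962px
Difference: 41.962 − 21.484 = 20.478px

20.5px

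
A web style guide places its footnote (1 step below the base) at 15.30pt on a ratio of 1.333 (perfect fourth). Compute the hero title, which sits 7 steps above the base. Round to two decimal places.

152.52pt

Moving from step -1 to step +7 is 8 steps up, so multiply by r⁸.
15.30 × 1.333⁸ = 15.30 × 9.96876 ≈ 152.522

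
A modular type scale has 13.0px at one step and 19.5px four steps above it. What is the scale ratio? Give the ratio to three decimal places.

1.107

The ratio satisfies 13.0 × r⁴ = 19.5, so r = (19.5 / 13.0)^(1/4).
r = 1.5000^(1/4) ≈ 1.1067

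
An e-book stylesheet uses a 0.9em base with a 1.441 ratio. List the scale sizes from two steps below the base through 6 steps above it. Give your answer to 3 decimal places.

Step -2: 0.9 ÷ 1.441² = 0.433
Step -1: 0.9 ÷ 1.441 = 0.625
Step 0: 0.9em
Step 1: 0.9 × 1.441 = 1.297
Step 2: 0.9 × 1.441² = 1.869
Step 3: 0.9 × 1.441³ = 2.693
Step 4: 0.9 × 1.441⁴ = 3.881
Step 5: 0.9 × 1.441⁵ = 5.592
Step 6: 0.9 × 1.441⁶ = 8.058

0.433em, 0.625em, 0.900em, 1.297em, 1.869em, 2.693em, 3.881em, 5.592em, 8.058em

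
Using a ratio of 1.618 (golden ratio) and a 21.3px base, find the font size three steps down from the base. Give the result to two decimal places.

5.03px

21.3 ÷ 1.618³ = 21.3 ÷ 4.23580 ≈ 5.03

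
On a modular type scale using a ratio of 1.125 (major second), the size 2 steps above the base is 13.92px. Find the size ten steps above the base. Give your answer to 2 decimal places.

35.72px

The gap is 10 − (2) = 8 steps, so the factor is 1.125^8.
13.92 × 1.125⁸ = 13.92 × 2.56578 ≈ 35.716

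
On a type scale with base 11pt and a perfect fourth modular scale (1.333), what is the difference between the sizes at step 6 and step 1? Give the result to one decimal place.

47.0pt

Step 1: 11.0 × 1.333 = 14.663pt
Step 6: 11.0 × 1.333⁶ = 61.713pt
Difference: 61.713 − 14.663 = 47.050pt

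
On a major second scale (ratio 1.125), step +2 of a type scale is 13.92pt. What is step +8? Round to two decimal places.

The gap is 8 − (2) = 6 steps, so the factor is 1.125^6.
13.92 × 1.125⁶ = 13.92 × 2.02729 ≈ 28.220

28.22pt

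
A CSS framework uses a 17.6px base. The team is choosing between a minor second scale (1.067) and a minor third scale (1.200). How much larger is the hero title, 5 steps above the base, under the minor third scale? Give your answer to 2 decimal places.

Minor second: 17.6 × 1.067⁵ = 24.3408px
Minor third: 17.6 × 1.200⁵ = 43.7944px
Difference: 43.7944 − 24.3408 = 19.4536px

19.45px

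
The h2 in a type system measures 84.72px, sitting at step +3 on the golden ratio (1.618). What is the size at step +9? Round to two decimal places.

84.72 × 1.618⁶ = 84.72 × 17.94201 ≈ 1520.047

1520.05px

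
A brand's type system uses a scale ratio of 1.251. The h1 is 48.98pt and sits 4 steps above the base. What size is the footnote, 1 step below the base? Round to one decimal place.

16.0pt

48.98 ÷ 1.251⁵ = 48.98 ÷ 3.06398 ≈ 15.986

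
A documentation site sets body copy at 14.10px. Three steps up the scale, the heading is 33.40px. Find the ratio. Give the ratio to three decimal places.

1.333

The ratio satisfies 14.10 × r³ = 33.40, so r = (33.40 / 14.10)^(1/3).
r = 2.3688^(1/3) ≈ 1.3330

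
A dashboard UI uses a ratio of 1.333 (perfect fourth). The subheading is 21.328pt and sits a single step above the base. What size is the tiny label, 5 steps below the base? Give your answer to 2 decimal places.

The gap is -5 − (1) = -6 steps, so the factor is 1.333^-6.
21.328 ÷ 1.333⁶ = 21.328 ÷ 5.61023 ≈ 3.802

3.80pt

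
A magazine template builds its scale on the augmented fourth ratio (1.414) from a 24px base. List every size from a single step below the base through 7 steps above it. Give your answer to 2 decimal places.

Step -1: 24.0 ÷ 1.414 = 16.97
Step 0: 24px
Step 1: 24.0 × 1.414 = 33.94
Step 2: 24.0 × 1.414² = 47.99
Step 3: 24.0 × 1.414³ = 67.85
Step 4: 24.0 × 1.414⁴ = 95.94
Step 5: 24.0 × 1.414⁵ = 135.66
Step 6: 24.0 × 1.414⁶ = 191.83
Step 7: 24.0 × 1.414⁷ = 271.24

16.97px, 24.00px, 33.94px, 47.99px, 67.85px, 95.94px, 135.66px, 191.83px, 271.24px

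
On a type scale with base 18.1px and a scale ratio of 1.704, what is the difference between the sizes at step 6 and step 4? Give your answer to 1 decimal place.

Step 4: 18.1 × 1.704⁴ = 152.601px
Step 6: 18.1 × 1.704⁶ = 443.094px
Difference: 443.094 − 152.601 = 290.493px

290.5px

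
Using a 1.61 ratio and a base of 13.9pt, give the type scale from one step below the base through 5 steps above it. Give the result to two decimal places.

8.63pt, 13.90pt, 22.38pt, 36.03pt, 58.01pt, 93.39pt, 150.36pt

Step -1: 13.9 ÷ 1.61 = 8.63
Step 0: 13.9pt
Step 1: 13.9 × 1.61 = 22.38
Step 2: 13.9 × 1.61² = 36.03
Step 3: 13.9 × 1.61³ = 58.01
Step 4: 13.9 × 1.61⁴ = 93.39
Step 5: 13.9 × 1.61⁵ = 150.36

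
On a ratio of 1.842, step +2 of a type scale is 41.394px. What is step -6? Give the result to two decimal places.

0.31px

41.394 ÷ 1.842⁸ = 41.394 ÷ 132.53086 ≈ 0.312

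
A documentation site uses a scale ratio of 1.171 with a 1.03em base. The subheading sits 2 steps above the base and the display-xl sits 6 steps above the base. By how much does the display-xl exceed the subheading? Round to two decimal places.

1.24em

Step 2: 1.03 × 1.171² = 1.4124em
Step 6: 1.03 × 1.171⁶ = 2.6557em
Difference: 2.6557 − 1.4124 = 1.2433em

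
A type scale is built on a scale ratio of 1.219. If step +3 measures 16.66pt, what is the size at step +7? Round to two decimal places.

16.66 × 1.219⁴ = 16.66 × 2.20808 ≈ 36.787

36.79pt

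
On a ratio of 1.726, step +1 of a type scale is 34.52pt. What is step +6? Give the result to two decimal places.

528.78pt

34.52 × 1.726⁵ = 34.52 × 15.31807 ≈ 528.780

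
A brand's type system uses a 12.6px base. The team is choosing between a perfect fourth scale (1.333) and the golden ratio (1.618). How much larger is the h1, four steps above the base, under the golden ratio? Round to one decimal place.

Perfect fourth: 12.6 × 1.333⁴ = 39.782px
Golden ratio: 12.6 × 1.618⁴ = 86.354px
Difference: 86.354 − 39.782 = 46.572px

46.6px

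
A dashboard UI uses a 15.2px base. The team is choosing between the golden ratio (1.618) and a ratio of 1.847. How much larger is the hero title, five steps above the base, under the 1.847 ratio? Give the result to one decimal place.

158.2px

Golden ratio: 15.2 × 1.618⁵ = 168.553px
At 1.847: 15.2 × 1.847⁵ = 326.722px
Difference: 326.722 − 168.553 = 158.169px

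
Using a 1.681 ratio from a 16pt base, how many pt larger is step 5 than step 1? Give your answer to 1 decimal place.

Step 1: 16.0 × 1.681 = 26.896pt
Step 5: 16.0 × 1.681⁵ = 214.763pt
Difference: 214.763 − 26.896 = 187.867pt

187.9pt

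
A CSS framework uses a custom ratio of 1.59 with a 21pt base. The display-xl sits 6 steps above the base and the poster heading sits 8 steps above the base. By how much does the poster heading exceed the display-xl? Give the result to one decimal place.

518.5pt

Step 6: 21.0 × 1.59⁶ = 339.314pt
Step 8: 21.0 × 1.59⁸ = 857.820pt
Difference: 857.820 − 339.314 = 518.506pt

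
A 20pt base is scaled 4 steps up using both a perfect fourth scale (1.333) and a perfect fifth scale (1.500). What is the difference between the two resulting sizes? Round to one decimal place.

38.1pt

Perfect fourth: 20.0 × 1.333⁴ = 63.147pt
Perfect fifth: 20.0 × 1.500⁴ = 101.250pt
Difference: 101.250 − 63.147 = 38.103pt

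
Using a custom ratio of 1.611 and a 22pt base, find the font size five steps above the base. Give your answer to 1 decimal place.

238.7pt

22.0 × 1.611⁵ = 22.0 × 10.85120 ≈ 238.73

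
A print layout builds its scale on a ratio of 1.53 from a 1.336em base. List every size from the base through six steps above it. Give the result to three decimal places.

1.336em, 2.044em, 3.127em, 4.785em, 7.321em, 11.201em, 17.138em

Step 0: 1.336em
Step 1: 1.336 × 1.53 = 2.044
Step 2: 1.336 × 1.53² = 3.127
Step 3: 1.336 × 1.53³ = 4.785
Step 4: 1.336 × 1.53⁴ = 7.321
Step 5: 1.336 × 1.53⁵ = 11.201
Step 6: 1.336 × 1.53⁶ = 17.138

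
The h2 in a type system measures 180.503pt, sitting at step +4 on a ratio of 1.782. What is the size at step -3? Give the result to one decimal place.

3.2pt

180.503 ÷ 1.782⁷ = 180.503 ÷ 57.06291 ≈ 3.163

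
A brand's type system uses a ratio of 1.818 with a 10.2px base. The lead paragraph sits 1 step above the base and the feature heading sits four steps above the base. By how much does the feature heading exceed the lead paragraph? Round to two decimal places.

Step 1: 10.2 × 1.818 = 18.5436px
Step 4: 10.2 × 1.818⁴ = 111.4232px
Difference: 111.4232 − 18.5436 = 92.8796px

92.88px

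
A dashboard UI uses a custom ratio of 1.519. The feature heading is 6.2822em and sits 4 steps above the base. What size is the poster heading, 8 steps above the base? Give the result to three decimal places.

33.446em

Moving from step +4 to step +8 is 4 steps up, so multiply by r⁴.
6.2822 × 1.519⁴ = 6.2822 × 5.32391 ≈ 33.446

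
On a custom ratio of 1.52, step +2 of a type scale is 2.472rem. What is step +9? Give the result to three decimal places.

The gap is 9 − (2) = 7 steps, so the factor is 1.52^7.
2.472 × 1.52⁷ = 2.472 × 18.74585 ≈ 46.340

46.340rem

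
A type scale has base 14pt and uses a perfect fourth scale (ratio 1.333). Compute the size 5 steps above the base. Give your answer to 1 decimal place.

Each step on a modular scale multiplies by the ratio, so the size n steps from the base is base × ratioⁿ.
14.0 × 1.333⁵ = 14.0 × 4.20873 ≈ 58.92

58.9pt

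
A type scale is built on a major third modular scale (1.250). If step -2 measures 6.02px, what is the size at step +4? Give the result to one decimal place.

23.0px

6.02 × 1.250⁶ = 6.02 × 3.81470 ≈ 22.964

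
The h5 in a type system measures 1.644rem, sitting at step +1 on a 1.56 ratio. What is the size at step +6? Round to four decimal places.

The gap is 6 − (1) = 5 steps, so the factor is 1.56^5.
1.644 × 1.56⁵ = 1.644 × 9.23896 ≈ 15.1888

15.1888rem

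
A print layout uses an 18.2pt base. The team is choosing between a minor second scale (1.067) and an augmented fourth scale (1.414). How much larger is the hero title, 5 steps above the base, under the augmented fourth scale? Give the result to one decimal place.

Minor second: 18.2 × 1.067⁵ = 25.171pt
Augmented fourth: 18.2 × 1.414⁵ = 102.877pt
Difference: 102.877 − 25.171 = 77.706pt

77.7pt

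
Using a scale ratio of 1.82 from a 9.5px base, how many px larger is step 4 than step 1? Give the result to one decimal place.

86.9px

Step 1: 9.5 × 1.82 = 17.290px
Step 4: 9.5 × 1.82⁴ = 104.234px
Difference: 104.234 − 17.290 = 86.944px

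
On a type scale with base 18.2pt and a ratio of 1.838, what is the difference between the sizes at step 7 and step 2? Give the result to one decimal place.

Step 2: 18.2 × 1.838² = 61.484pt
Step 7: 18.2 × 1.838⁷ = 1289.704pt
Difference: 1289.704 − 61.484 = 1228.220pt

1228.2pt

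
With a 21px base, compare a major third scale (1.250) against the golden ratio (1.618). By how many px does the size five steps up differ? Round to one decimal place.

168.8px

Major third: 21.0 × 1.250⁵ = 64.087px
Golden ratio: 21.0 × 1.618⁵ = 232.869px
Difference: 232.869 − 64.087 = 168.782px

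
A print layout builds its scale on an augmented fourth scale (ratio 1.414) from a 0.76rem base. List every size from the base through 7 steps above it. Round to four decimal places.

Step 0: 0.76rem
Step 1: 0.76 × 1.414 = 1.0746
Step 2: 0.76 × 1.414² = 1.5195
Step 3: 0.76 × 1.414³ = 2.1486
Step 4: 0.76 × 1.414⁴ = 3.0382
Step 5: 0.76 × 1.414⁵ = 4.2960
Step 6: 0.76 × 1.414⁶ = 6.0745
Step 7: 0.76 × 1.414⁷ = 8.5893

0.7600rem, 1.0746rem, 1.5195rem, 2.1486rem, 3.0382rem, 4.2960rem, 6.0745rem, 8.5893rem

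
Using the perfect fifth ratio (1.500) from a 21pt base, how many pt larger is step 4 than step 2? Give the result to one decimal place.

59.1pt

Step 2: 21.0 × 1.500² = 47.250pt
Step 4: 21.0 × 1.500⁴ = 106.312pt
Difference: 106.312 − 47.250 = 59.062pt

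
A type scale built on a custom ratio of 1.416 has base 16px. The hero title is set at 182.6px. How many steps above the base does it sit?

7

1.416ⁿ = 182.6 / 16 = 11.4125
n = ln(11.4125) / ln(1.416) = 2.4347 / 0.3478 ≈ 7.00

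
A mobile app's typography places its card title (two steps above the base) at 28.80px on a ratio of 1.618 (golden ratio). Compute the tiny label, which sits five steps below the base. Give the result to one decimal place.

1.0px

Moving from step +2 to step -5 is 7 steps down, so divide by r⁷.
28.80 ÷ 1.618⁷ = 28.80 ÷ 29.03017 ≈ 0.992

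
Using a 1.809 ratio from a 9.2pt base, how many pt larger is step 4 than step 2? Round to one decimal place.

Step 2: 9.2 × 1.809² = 30.107pt
Step 4: 9.2 × 1.809⁴ = 98.524pt
Difference: 98.524 − 30.107 = 68.417pt

68.4pt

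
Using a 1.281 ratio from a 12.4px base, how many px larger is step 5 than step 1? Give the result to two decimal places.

Step 1: 12.4 × 1.281 = 15.8844px
Step 5: 12.4 × 1.281⁵ = 42.7728px
Difference: 42.7728 − 15.8844 = 26.8884px

26.89px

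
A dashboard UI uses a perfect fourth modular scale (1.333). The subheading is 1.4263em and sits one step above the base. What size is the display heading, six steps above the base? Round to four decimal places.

6.0029em

1.4263 × 1.333⁵ = 1.4263 × 4.20873 ≈ 6.0029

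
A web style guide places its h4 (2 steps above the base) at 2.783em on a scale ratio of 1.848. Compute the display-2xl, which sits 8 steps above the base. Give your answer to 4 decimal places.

The gap is 8 − (2) = 6 steps, so the factor is 1.848^6.
2.783 × 1.848⁶ = 2.783 × 39.83014 ≈ 110.8473

110.8473em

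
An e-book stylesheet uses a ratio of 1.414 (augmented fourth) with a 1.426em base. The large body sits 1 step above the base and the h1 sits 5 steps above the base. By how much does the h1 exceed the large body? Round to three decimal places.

6.044em

Step 1: 1.426 × 1.414 = 2.01636em
Step 5: 1.426 × 1.414⁵ = 8.06059em
Difference: 8.06059 − 2.01636 = 6.04423em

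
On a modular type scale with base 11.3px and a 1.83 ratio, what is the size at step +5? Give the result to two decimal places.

Every step multiplies by the scale ratio.
11.3 × 1.83⁵ = 11.3 × 20.52369 ≈ 231.92

231.92px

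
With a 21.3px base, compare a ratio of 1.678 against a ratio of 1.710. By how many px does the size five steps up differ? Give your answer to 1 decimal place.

At 1.678: 21.3 × 1.678⁵ = 283.361px
At 1.710: 21.3 × 1.710⁵ = 311.430px
Difference: 311.430 − 283.361 = 28.069px

28.1px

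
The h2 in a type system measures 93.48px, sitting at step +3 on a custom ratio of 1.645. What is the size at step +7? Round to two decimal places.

684.51px

Moving from step +3 to step +7 is 4 steps up, so multiply by r⁴.
93.48 × 1.645⁴ = 93.48 × 7.32257 ≈ 684.514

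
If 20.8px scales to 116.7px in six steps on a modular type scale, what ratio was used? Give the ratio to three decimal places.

The ratio satisfies 20.8 × r⁶ = 116.7, so r = (116.7 / 20.8)^(1/6).
r = 5.6106^(1/6) ≈ 1.3330

1.333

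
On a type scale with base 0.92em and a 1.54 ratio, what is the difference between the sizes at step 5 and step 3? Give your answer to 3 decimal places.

4.609em

Step 3: 0.92 × 1.54³ = 3.36008em
Step 5: 0.92 × 1.54⁵ = 7.96877em
Difference: 7.96877 − 3.36008 = 4.60869em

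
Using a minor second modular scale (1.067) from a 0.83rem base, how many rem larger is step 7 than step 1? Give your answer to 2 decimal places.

Step 1: 0.83 × 1.067 = 0.8856rem
Step 7: 0.83 × 1.067⁷ = 1.3069rem
Difference: 1.3069 − 0.8856 = 0.4213rem

0.42rem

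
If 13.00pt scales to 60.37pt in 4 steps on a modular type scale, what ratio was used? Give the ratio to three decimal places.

r⁴ = 60.37 / 13.00, so r = (60.37/13.00)^(1/4).
r = 4.6438^(1/4) ≈ 1.4680

1.468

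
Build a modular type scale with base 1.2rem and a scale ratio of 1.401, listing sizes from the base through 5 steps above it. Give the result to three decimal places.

Step 0: 1.2rem
Step 1: 1.2 × 1.401 = 1.681
Step 2: 1.2 × 1.401² = 2.355
Step 3: 1.2 × 1.401³ = 3.300
Step 4: 1.2 × 1.401⁴ = 4.623
Step 5: 1.2 × 1.401⁵ = 6.477

1.200rem, 1.681rem, 2.355rem, 3.300rem, 4.623rem, 6.477rem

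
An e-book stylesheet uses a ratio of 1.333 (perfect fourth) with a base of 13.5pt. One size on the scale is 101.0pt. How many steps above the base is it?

7

1.333ⁿ = 101.0 / 13.5 = 7.4815
n = ln(7.4815) / ln(1.333) = 2.0124 / 0.2874 ≈ 7.00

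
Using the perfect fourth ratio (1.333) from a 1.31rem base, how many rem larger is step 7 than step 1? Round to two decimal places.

Step 1: 1.31 × 1.333 = 1.7462rem
Step 7: 1.31 × 1.333⁷ = 9.7968rem
Difference: 9.7968 − 1.7462 = 8.0506rem

8.05rem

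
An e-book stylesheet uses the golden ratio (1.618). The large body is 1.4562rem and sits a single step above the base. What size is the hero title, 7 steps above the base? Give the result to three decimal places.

1.4562 × 1.618⁶ = 1.4562 × 17.94201 ≈ 26.127

26.127rem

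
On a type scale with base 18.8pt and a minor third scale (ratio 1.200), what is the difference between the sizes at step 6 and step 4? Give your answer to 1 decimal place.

Step 4: 18.8 × 1.200⁴ = 38.984pt
Step 6: 18.8 × 1.200⁶ = 56.136pt
Difference: 56.136 − 38.984 = 17.152pt

17.2pt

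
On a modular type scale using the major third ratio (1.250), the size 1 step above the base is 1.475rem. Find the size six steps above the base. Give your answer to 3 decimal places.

4.501rem

Moving from step +1 to step +6 is 5 steps up, so multiply by r⁵.
1.475 × 1.250⁵ = 1.475 × 3.05176 ≈ 4.501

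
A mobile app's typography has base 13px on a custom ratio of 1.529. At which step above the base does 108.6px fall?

1.529ⁿ = 108.6 / 13 = 8.3538
n = ln(8.3538) / ln(1.529) = 2.1227 / 0.4246 ≈ 5.00

5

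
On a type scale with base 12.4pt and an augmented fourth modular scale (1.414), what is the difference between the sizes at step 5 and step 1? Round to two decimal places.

52.56pt

Step 1: 12.4 × 1.414 = 17.5336pt
Step 5: 12.4 × 1.414⁵ = 70.0920pt
Difference: 70.0920 − 17.5336 = 52.5584pt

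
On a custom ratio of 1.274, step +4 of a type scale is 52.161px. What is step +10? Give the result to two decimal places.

223.03px

Moving from step +4 to step +10 is 6 steps up, so multiply by r⁶.
52.161 × 1.274⁶ = 52.161 × 4.27579 ≈ 223.030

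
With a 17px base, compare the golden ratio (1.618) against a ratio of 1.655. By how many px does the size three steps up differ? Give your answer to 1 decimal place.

5.1px

Golden ratio: 17.0 × 1.618³ = 72.009px
At 1.655: 17.0 × 1.655³ = 77.062px
Difference: 77.062 − 72.009 = 5.053px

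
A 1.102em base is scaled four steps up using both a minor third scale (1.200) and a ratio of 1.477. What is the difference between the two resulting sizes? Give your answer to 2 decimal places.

Minor third: 1.102 × 1.200⁴ = 2.2851em
At 1.477: 1.102 × 1.477⁴ = 5.2445em
Difference: 5.2445 − 2.2851 = 2.9594em

2.96em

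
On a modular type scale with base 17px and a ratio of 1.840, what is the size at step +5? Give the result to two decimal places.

Every step multiplies by the scale ratio.
17.0 × 1.840⁵ = 17.0 × 21.09061 ≈ 358.54

358.54px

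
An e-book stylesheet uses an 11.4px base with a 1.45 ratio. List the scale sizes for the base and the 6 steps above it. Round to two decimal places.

Step 0: 11.4px
Step 1: 11.4 × 1.45 = 16.53
Step 2: 11.4 × 1.45² = 23.97
Step 3: 11.4 × 1.45³ = 34.75
Step 4: 11.4 × 1.45⁴ = 50.39
Step 5: 11.4 × 1.45⁵ = 73.07
Step 6: 11.4 × 1.45⁶ = 105.95

11.40px, 16.53px, 23.97px, 34.75px, 50.39px, 73.07px, 105.95px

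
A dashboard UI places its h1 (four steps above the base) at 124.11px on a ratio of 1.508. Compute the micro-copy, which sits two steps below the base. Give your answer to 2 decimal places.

124.11 ÷ 1.508⁶ = 124.11 ÷ 11.76002 ≈ 10.554

10.55px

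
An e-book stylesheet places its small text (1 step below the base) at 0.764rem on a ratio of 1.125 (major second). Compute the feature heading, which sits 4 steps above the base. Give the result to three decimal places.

1.377rem

0.764 × 1.125⁵ = 0.764 × 1.80203 ≈ 1.377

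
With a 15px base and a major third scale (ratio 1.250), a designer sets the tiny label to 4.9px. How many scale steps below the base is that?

1.250ⁿ = 15 / 4.9 = 3.0612
n = ln(3.0612) / ln(1.250) = 1.1188 / 0.2231 ≈ 5.01

5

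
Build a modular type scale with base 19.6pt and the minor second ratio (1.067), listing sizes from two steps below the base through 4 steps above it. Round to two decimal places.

Step -2: 19.6 ÷ 1.067² = 17.22
Step -1: 19.6 ÷ 1.067 = 18.37
Step 0: 19.6pt
Step 1: 19.6 × 1.067 = 20.91
Step 2: 19.6 × 1.067² = 22.31
Step 3: 19.6 × 1.067³ = 23.81
Step 4: 19.6 × 1.067⁴ = 25.40

17.22pt, 18.37pt, 19.60pt, 20.91pt, 22.31pt, 23.81pt, 25.40pt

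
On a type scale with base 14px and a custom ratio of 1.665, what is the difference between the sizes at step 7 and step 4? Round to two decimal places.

389.03px

Step 4: 14.0 × 1.665⁴ = 107.5932px
Step 7: 14.0 × 1.665⁷ = 496.6240px
Difference: 496.6240 − 107.5932 = 389.0308px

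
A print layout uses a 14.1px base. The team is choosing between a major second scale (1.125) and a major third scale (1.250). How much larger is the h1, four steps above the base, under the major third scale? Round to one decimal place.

Major second: 14.1 × 1.125⁴ = 22.585px
Major third: 14.1 × 1.250⁴ = 34.424px
Difference: 34.424 − 22.585 = 11.839px

11.8px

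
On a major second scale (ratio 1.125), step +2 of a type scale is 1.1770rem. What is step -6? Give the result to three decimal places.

0.459rem

1.1770 ÷ 1.125⁸ = 1.1770 ÷ 2.56578 ≈ 0.459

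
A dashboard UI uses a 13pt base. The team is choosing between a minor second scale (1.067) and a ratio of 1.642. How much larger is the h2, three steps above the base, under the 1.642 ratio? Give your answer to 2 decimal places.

Minor second: 13.0 × 1.067³ = 15.7920pt
At 1.642: 13.0 × 1.642³ = 57.5523pt
Difference: 57.5523 − 15.7920 = 41.7603pt

41.76pt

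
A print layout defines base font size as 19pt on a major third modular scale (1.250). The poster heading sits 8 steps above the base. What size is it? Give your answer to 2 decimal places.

113.25pt

Each step on a modular scale multiplies by the ratio, so the size n steps from the base is base × ratioⁿ.
19.0 × 1.250⁸ = 19.0 × 5.96046 ≈ 113.25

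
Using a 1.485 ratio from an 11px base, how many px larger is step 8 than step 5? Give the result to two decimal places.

180.70px

Step 5: 11.0 × 1.485⁵ = 79.4374px
Step 8: 11.0 × 1.485⁸ = 260.1383px
Difference: 260.1383 − 79.4374 = 180.7009px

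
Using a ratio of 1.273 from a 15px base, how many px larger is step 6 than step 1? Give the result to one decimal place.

Step 1: 15.0 × 1.273 = 19.095px
Step 6: 15.0 × 1.273⁶ = 63.835px
Difference: 63.835 − 19.095 = 44.740px

44.7px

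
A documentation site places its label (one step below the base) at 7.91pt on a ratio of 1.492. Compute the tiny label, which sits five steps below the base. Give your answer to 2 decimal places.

1.60pt

7.91 ÷ 1.492⁴ = 7.91 ÷ 4.95536 ≈ 1.596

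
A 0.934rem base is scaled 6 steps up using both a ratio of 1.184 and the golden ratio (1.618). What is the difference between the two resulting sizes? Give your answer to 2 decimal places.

14.18rem

At 1.184: 0.934 × 1.184⁶ = 2.5731rem
Golden ratio: 0.934 × 1.618⁶ = 16.7578rem
Difference: 16.7578 − 2.5731 = 14.1847rem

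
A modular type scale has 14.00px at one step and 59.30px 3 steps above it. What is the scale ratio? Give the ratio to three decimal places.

r³ = 59.30 / 14.00, so r = (59.30/14.00)^(1/3).
r = 4.2357^(1/3) ≈ 1.6180

1.618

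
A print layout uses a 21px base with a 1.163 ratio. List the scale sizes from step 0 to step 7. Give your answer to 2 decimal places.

21.00px, 24.42px, 28.40px, 33.03px, 38.42px, 44.68px, 51.96px, 60.43px

Step 0: 21px
Step 1: 21.0 × 1.163 = 24.42
Step 2: 21.0 × 1.163² = 28.40
Step 3: 21.0 × 1.163³ = 33.03
Step 4: 21.0 × 1.163⁴ = 38.42
Step 5: 21.0 × 1.163⁵ = 44.68
Step 6: 21.0 × 1.163⁶ = 51.96
Step 7: 21.0 × 1.163⁷ = 60.43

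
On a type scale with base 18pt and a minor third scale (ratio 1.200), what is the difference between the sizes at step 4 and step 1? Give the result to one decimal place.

Step 1: 18.0 × 1.200 = 21.600pt
Step 4: 18.0 × 1.200⁴ = 37.325pt
Difference: 37.325 − 21.600 = 15.725pt

15.7pt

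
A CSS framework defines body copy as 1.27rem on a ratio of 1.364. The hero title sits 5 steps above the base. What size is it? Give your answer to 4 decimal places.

1.27 × 1.364⁵ = 1.27 × 4.72141 ≈ 5.9962

5.9962rem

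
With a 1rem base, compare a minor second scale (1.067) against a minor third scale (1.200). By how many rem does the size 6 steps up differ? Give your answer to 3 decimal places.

1.510rem

Minor second: 1.0 × 1.067⁶ = 1.47566rem
Minor third: 1.0 × 1.200⁶ = 2.98598rem
Difference: 2.98598 − 1.47566 = 1.51032rem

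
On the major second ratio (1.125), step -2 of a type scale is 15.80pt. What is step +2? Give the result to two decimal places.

25.31pt

Moving from step -2 to step +2 is 4 steps up, so multiply by r⁴.
15.80 × 1.125⁴ = 15.80 × 1.60181 ≈ 25.309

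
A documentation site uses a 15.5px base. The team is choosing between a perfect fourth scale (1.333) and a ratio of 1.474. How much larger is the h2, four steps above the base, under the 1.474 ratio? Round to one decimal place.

Perfect fourth: 15.5 × 1.333⁴ = 48.939px
At 1.474: 15.5 × 1.474⁴ = 73.168px
Difference: 73.168 − 48.939 = 24.229px

24.2px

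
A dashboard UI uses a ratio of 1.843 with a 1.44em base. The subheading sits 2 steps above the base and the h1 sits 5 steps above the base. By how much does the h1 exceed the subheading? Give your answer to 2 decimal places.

25.73em

Step 2: 1.44 × 1.843² = 4.8912em
Step 5: 1.44 × 1.843⁵ = 30.6189em
Difference: 30.6189 − 4.8912 = 25.7277em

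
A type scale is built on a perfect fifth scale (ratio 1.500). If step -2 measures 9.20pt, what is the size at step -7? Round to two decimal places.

1.21pt

9.20 ÷ 1.500⁵ = 9.20 ÷ 7.59375 ≈ 1.212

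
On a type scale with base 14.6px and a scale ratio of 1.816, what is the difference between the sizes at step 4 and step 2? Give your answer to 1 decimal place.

110.6px

Step 2: 14.6 × 1.816² = 48.149px
Step 4: 14.6 × 1.816⁴ = 158.787px
Difference: 158.787 − 48.149 = 110.638px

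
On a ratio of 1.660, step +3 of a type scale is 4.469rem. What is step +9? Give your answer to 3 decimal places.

4.469 × 1.660⁶ = 4.469 × 20.92418 ≈ 93.510

93.510rem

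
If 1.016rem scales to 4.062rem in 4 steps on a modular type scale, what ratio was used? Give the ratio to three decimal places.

r⁴ = 4.062 / 1.016, so r = (4.062/1.016)^(1/4).
r = 3.9980^(1/4) ≈ 1.4140

1.414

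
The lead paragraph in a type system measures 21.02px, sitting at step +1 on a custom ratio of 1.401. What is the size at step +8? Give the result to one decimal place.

222.7px

The gap is 8 − (1) = 7 steps, so the factor is 1.401^7.
21.02 × 1.401⁷ = 21.02 × 10.59417 ≈ 222.689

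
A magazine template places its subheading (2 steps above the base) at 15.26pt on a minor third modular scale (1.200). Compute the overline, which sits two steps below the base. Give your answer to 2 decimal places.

Moving from step +2 to step -2 is 4 steps down, so divide by r⁴.
15.26 ÷ 1.200⁴ = 15.26 ÷ 2.07360 ≈ 7.359

7.36pt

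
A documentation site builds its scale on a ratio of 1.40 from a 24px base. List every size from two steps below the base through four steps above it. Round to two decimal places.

Step -2: 24.0 ÷ 1.40² = 12.24
Step -1: 24.0 ÷ 1.40 = 17.14
Step 0: 24px
Step 1: 24.0 × 1.40 = 33.60
Step 2: 24.0 × 1.40² = 47.04
Step 3: 24.0 × 1.40³ = 65.86
Step 4: 24.0 × 1.40⁴ = 92.20

12.24px, 17.14px, 24.00px, 33.60px, 47.04px, 65.86px, 92.20px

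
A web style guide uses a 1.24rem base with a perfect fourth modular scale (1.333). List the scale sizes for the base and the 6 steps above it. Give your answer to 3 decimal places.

Step 0: 1.24rem
Step 1: 1.24 × 1.333 = 1.653
Step 2: 1.24 × 1.333² = 2.203
Step 3: 1.24 × 1.333³ = 2.937
Step 4: 1.24 × 1.333⁴ = 3.915
Step 5: 1.24 × 1.333⁵ = 5.219
Step 6: 1.24 × 1.333⁶ = 6.957

1.240rem, 1.653rem, 2.203rem, 2.937rem, 3.915rem, 5.219rem, 6.957rem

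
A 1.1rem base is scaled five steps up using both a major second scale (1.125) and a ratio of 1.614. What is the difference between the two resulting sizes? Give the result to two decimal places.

10.07rem

Major second: 1.1 × 1.125⁵ = 1.9822rem
At 1.614: 1.1 × 1.614⁵ = 12.0479rem
Difference: 12.0479 − 1.9822 = 10.0657rem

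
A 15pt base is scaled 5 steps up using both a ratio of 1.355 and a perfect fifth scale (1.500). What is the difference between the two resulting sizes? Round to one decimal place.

45.4pt

At 1.355: 15.0 × 1.355⁵ = 68.515pt
Perfect fifth: 15.0 × 1.500⁵ = 113.906pt
Difference: 113.906 − 68.515 = 45.391pt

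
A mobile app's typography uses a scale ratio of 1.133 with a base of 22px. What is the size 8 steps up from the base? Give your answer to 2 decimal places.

22.0 × 1.133⁸ = 22.0 × 2.71543 ≈ 59.74

59.74px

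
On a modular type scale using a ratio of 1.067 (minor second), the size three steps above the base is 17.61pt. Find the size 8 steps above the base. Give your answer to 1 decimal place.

17.61 × 1.067⁵ = 17.61 × 1.38300 ≈ 24.355

24.4pt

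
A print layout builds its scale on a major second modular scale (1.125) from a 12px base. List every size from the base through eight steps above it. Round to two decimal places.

12.00px, 13.50px, 15.19px, 17.09px, 19.22px, 21.62px, 24.33px, 27.37px, 30.79px

Step 0: 12px
Step 1: 12.0 × 1.125 = 13.50
Step 2: 12.0 × 1.125² = 15.19
Step 3: 12.0 × 1.125³ = 17.09
Step 4: 12.0 × 1.125⁴ = 19.22
Step 5: 12.0 × 1.125⁵ = 21.62
Step 6: 12.0 × 1.125⁶ = 24.33
Step 7: 12.0 × 1.125⁷ = 27.37
Step 8: 12.0 × 1.125⁸ = 30.79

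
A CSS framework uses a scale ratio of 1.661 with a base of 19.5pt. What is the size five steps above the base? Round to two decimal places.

Every step multiplies by the scale ratio.
19.5 × 1.661⁵ = 19.5 × 12.64294 ≈ 246.54

246.54pt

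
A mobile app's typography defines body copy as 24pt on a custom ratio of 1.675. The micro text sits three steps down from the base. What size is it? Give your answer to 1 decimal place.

24.0 ÷ 1.675³ = 24.0 ÷ 4.69942 ≈ 5.11

5.1pt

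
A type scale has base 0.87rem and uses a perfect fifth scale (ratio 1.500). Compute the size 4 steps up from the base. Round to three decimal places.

4.404rem

0.87 × 1.500⁴ = 0.87 × 5.06250 ≈ 4.404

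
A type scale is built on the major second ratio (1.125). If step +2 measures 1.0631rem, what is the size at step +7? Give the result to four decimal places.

1.0631 × 1.125⁵ = 1.0631 × 1.80203 ≈ 1.9157

1.9157rem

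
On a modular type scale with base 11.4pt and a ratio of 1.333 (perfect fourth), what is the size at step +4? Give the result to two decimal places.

Each step on a modular scale multiplies by the ratio, so the size n steps from the base is base × ratioⁿ.
11.4 × 1.333⁴ = 11.4 × 3.15733 ≈ 35.99

35.99pt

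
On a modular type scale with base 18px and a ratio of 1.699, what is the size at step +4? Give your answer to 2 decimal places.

18.0 × 1.699⁴ = 18.0 × 8.33247 ≈ 149.98

149.98px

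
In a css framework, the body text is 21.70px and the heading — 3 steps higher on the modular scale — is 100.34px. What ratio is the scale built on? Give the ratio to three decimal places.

1.666

The ratio satisfies 21.70 × r³ = 100.34, so r = (100.34 / 21.70)^(1/3).
r = 4.6240^(1/3) ≈ 1.6660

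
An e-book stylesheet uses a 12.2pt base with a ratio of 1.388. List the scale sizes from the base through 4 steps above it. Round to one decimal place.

12.2pt, 16.9pt, 23.5pt, 32.6pt, 45.3pt

Step 0: 12.2pt
Step 1: 12.2 × 1.388 = 16.9
Step 2: 12.2 × 1.388² = 23.5
Step 3: 12.2 × 1.388³ = 32.6
Step 4: 12.2 × 1.388⁴ = 45.3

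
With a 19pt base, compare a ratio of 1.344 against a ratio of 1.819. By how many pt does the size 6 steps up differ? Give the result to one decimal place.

At 1.344: 19.0 × 1.344⁶ = 111.982pt
At 1.819: 19.0 × 1.819⁶ = 688.256pt
Difference: 688.256 − 111.982 = 576.274pt

576.3pt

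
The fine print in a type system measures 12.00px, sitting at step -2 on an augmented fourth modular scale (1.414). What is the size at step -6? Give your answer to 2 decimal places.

Moving from step -2 to step -6 is 4 steps down, so divide by r⁴.
12.00 ÷ 1.414⁴ = 12.00 ÷ 3.99758 ≈ 3.002

3.00px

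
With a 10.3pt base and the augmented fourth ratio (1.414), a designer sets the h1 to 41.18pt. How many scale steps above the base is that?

1.414ⁿ = 41.18 / 10.3 = 3.9981
n = ln(3.9981) / ln(1.414) = 1.3858 / 0.3464 ≈ 4.00

4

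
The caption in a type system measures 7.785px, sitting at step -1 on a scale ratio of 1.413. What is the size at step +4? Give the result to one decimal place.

7.785 × 1.413⁵ = 7.785 × 5.63262 ≈ 43.850

43.8px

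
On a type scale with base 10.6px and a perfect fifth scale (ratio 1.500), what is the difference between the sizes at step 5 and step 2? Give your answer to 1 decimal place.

56.6px

Step 2: 10.6 × 1.500² = 23.850px
Step 5: 10.6 × 1.500⁵ = 80.494px
Difference: 80.494 − 23.850 = 56.644px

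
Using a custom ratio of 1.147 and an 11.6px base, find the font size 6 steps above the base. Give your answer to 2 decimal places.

11.6 × 1.147⁶ = 11.6 × 2.27709 ≈ 26.41

26.41px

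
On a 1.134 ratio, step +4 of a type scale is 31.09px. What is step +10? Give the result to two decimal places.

31.09 × 1.134⁶ = 31.09 × 2.12656 ≈ 66.115

66.11px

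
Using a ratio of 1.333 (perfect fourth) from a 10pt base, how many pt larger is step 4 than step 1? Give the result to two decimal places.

Step 1: 10.0 × 1.333 = 13.3300pt
Step 4: 10.0 × 1.333⁴ = 31.5733pt
Difference: 31.5733 − 13.3300 = 18.2433pt

18.24pt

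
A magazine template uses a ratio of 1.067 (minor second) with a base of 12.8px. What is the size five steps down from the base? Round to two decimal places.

12.8 ÷ 1.067⁵ = 12.8 ÷ 1.38300 ≈ 9.26

9.26px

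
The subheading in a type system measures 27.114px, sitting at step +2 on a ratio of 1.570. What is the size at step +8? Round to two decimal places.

406.06px

27.114 × 1.570⁶ = 27.114 × 14.97607 ≈ 406.061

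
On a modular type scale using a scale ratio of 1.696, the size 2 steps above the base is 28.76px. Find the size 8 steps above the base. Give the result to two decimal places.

684.45px

The gap is 8 − (2) = 6 steps, so the factor is 1.696^6.
28.76 × 1.696⁶ = 28.76 × 23.79880 ≈ 684.454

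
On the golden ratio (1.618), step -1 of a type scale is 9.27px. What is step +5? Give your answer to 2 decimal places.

166.32px

9.27 × 1.618⁶ = 9.27 × 17.94201 ≈ 166.322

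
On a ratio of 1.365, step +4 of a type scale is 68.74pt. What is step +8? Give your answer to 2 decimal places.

68.74 × 1.365⁴ = 68.74 × 3.47161 ≈ 238.638

238.64pt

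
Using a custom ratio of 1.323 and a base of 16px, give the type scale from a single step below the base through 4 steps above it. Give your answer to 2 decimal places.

Step -1: 16.0 ÷ 1.323 = 12.09
Step 0: 16px
Step 1: 16.0 × 1.323 = 21.17
Step 2: 16.0 × 1.323² = 28.01
Step 3: 16.0 × 1.323³ = 37.05
Step 4: 16.0 × 1.323⁴ = 49.02

12.09px, 16.00px, 21.17px, 28.01px, 37.05px, 49.02px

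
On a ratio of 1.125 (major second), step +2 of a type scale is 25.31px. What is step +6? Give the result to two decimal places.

Moving from step +2 to step +6 is 4 steps up, so multiply by r⁴.
25.31 × 1.125⁴ = 25.31 × 1.60181 ≈ 40.542

40.54px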